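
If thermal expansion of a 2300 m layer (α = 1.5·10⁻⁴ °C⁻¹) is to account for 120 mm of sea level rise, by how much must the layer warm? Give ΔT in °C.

about 0.35 °C

ΔT = Δh/(αH) = 0.12 / (1.5×10⁻⁴ × 2300) ≈ 0.3478 °C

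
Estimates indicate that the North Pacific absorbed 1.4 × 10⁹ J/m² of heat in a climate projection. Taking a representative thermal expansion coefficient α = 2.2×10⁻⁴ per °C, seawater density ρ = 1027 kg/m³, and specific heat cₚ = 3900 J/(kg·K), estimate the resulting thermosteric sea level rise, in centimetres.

7.7 cm

Δh = αQ/(ρcₚ) = 2.2×10⁻⁴ × 1.4×10⁹ / (1027 × 3900) ≈ 0.076898 m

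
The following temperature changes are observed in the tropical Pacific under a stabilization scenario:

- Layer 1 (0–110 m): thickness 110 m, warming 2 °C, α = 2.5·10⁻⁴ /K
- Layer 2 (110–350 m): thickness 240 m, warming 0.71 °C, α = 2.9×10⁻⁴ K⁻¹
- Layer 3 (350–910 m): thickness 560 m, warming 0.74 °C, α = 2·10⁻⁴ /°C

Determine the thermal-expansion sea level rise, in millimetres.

0–110 m: 110 × 2.5×10⁻⁴ × 2 = 0.05500 m
110–350 m: 240 × 0.71 × 2.9×10⁻⁴ = 0.049416 m
350–910 m: 0.74 × 2×10⁻⁴ × 560 = 0.08288 m
Δh = 0.05500 + 0.049416 + 0.08288 = 0.187296 m

187 mm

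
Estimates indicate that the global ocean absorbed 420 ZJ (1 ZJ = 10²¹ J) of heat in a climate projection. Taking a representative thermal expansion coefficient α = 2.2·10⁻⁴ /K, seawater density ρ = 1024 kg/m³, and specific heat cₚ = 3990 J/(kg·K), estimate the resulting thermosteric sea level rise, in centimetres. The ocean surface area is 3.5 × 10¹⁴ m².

6.5 cm of thermosteric rise

Per unit area: Q = 420×10²¹ / (3.5×10¹⁴) = 1.2×10⁹ J/m²
Δh = αQ/(ρcₚ) = 2.2×10⁻⁴ × 1.2×10⁹ / (1024 × 3990) ≈ 0.064615 m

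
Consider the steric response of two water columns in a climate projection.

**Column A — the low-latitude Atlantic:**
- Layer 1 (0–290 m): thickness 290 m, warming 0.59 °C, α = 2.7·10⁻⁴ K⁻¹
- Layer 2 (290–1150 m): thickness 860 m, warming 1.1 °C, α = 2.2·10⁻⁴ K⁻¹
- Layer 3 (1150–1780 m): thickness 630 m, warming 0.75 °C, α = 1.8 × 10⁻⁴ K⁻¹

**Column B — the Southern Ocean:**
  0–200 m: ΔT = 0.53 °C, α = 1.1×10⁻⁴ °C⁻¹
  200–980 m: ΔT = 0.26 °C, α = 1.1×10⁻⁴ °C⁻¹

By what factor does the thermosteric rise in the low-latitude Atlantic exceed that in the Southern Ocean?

a factor of 9.99

A Layer 1: 0.59 × 2.7×10⁻⁴ × 290 = 0.046197 m
A 290–1150 m: 1.1 × 2.2×10⁻⁴ × 860 = 0.20812 m
A Layer 3: 1.8×10⁻⁴ × 630 × 0.75 = 0.08505 m
A total: 0.339367 m
B Layer 1: 1.1×10⁻⁴ × 0.53 × 200 = 0.01166 m
B 1.1×10⁻⁴ × 0.26 × 780 = 0.022308 m
B total: 0.033968 m
Ratio: 0.339367 / 0.033968 ≈ 9.991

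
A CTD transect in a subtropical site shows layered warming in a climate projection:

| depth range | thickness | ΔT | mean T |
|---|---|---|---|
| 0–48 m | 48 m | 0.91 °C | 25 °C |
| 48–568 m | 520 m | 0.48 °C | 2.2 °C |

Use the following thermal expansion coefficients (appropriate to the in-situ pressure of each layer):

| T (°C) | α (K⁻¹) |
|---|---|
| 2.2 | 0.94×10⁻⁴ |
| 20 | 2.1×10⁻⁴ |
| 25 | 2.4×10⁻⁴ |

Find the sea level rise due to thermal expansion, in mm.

Layer 1 at 25 °C → α = 2.4×10⁻⁴ K⁻¹
Layer 2 at 2.2 °C → α = 0.94×10⁻⁴ K⁻¹
Layer 1: 2.4×10⁻⁴ × 0.91 × 48 = 0.0104832 m
520 × 0.94×10⁻⁴ × 0.48 = 0.0234624 m
Δh = 0.0104832 + 0.0234624 = 0.0339456 m ≈ 33.9 mm

Δh = 33.9 mm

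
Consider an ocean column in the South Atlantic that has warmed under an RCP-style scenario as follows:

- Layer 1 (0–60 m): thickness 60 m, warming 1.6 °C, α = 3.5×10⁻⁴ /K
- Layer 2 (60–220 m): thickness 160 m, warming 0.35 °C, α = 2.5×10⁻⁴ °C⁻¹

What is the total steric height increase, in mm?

Δh ≈ 48 mm

0–60 m: 3.5×10⁻⁴ × 60 × 1.6 = 0.03360 m
160 × 2.5×10⁻⁴ × 0.35 = 0.01400 m
Δh = 0.03360 + 0.01400 = 0.04760 m ≈ 48 mm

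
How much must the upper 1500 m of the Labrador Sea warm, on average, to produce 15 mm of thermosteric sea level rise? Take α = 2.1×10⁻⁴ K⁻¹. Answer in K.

0.048 K

ΔT = Δh/(αH) = 0.015 / (2.1×10⁻⁴ × 1500) ≈ 0.04762 K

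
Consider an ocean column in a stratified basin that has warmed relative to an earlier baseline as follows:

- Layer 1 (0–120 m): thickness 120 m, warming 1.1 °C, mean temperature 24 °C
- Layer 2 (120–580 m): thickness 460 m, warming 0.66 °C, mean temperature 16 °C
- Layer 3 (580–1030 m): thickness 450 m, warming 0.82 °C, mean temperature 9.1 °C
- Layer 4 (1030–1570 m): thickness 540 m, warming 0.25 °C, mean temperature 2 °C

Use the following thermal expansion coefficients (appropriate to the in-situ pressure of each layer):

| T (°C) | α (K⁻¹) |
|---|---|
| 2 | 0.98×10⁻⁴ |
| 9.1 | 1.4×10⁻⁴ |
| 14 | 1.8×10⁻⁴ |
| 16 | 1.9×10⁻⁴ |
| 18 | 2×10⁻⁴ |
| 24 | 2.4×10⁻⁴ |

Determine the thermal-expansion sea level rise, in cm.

15 cm of thermosteric rise

Layer 1 at 24 °C → α = 2.4×10⁻⁴ K⁻¹
Layer 2 at 16 °C → α = 1.9×10⁻⁴ K⁻¹
Layer 3 at 9.1 °C → α = 1.4×10⁻⁴ K⁻¹
Layer 4 at 2 °C → α = 0.98×10⁻⁴ K⁻¹
0–120 m: 120 × 1.1 × 2.4×10⁻⁴ = 0.03168 m
0.66 × 1.9×10⁻⁴ × 460 = 0.057684 m
580–1030 m: 0.82 × 450 × 1.4×10⁻⁴ = 0.05166 m
1030–1570 m: 0.25 × 0.98×10⁻⁴ × 540 = 0.01323 m
Δh = 0.03168 + 0.057684 + 0.05166 + 0.01323 = 0.154254 m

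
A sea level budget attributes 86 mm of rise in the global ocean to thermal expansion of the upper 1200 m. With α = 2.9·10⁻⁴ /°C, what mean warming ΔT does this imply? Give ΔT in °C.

ΔT = Δh/(αH) = 0.086 / (2.9×10⁻⁴ × 1200) ≈ 0.2471 °C

0.25 °C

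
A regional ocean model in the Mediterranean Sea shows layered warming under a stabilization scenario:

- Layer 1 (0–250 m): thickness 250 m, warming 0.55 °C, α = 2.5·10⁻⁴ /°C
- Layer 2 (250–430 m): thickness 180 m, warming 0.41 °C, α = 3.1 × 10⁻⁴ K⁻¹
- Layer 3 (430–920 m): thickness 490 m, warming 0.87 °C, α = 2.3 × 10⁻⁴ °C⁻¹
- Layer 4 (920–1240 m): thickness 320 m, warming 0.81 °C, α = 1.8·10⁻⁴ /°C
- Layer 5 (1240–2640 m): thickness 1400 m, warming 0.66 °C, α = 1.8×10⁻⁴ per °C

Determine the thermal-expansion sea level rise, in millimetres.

Δh = 368 mm

0.55 × 2.5×10⁻⁴ × 250 = 0.034375 m
250–430 m: 3.1×10⁻⁴ × 180 × 0.41 = 0.022878 m
Layer 3: 490 × 2.3×10⁻⁴ × 0.87 = 0.098049 m
920–1240 m: 320 × 0.81 × 1.8×10⁻⁴ = 0.046656 m
Layer 5: 1.8×10⁻⁴ × 1400 × 0.66 = 0.16632 m
Δh = 0.034375 + 0.022878 + 0.098049 + 0.046656 + 0.16632 = 0.368278 m ≈ 368 mm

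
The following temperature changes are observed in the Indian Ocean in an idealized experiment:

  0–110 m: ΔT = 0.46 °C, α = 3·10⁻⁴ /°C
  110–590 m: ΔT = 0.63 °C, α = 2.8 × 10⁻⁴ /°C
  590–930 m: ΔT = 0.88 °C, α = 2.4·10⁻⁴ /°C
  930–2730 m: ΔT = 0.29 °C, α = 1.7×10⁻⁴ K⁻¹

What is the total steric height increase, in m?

Layer 1: 110 × 3×10⁻⁴ × 0.46 = 0.01518 m
0.63 × 480 × 2.8×10⁻⁴ = 0.084672 m
Layer 3: 2.4×10⁻⁴ × 340 × 0.88 = 0.071808 m
0.29 × 1800 × 1.7×10⁻⁴ = 0.08874 m
Δh = 0.01518 + 0.084672 + 0.071808 + 0.08874 = 0.26040 m ≈ 0.260 m

0.260 m of thermosteric rise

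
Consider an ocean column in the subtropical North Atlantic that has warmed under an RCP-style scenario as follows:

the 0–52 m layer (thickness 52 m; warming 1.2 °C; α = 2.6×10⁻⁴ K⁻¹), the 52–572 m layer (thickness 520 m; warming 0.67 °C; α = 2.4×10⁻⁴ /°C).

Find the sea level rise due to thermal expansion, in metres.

0.10 m of thermosteric rise

0–52 m: 2.6×10⁻⁴ × 52 × 1.2 = 0.016224 m
Layer 2: 0.67 × 520 × 2.4×10⁻⁴ = 0.083616 m
Δh = 0.016224 + 0.083616 = 0.09984 m ≈ 0.10 m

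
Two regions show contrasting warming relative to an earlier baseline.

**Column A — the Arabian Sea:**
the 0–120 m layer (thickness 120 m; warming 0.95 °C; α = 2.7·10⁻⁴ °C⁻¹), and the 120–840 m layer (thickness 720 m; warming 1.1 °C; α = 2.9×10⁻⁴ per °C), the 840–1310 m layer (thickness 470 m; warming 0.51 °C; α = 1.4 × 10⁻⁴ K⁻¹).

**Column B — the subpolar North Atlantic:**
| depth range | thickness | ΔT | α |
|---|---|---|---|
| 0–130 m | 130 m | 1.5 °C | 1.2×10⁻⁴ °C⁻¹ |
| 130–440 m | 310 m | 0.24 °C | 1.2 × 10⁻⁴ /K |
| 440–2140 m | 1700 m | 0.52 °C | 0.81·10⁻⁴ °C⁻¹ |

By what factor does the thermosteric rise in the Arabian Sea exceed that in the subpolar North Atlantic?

≈ 2.83×

A 0–120 m: 2.7×10⁻⁴ × 0.95 × 120 = 0.03078 m
A 2.9×10⁻⁴ × 1.1 × 720 = 0.22968 m
A 0.51 × 470 × 1.4×10⁻⁴ = 0.033558 m
A total: 0.294018 m
B Layer 1: 1.2×10⁻⁴ × 130 × 1.5 = 0.02340 m
B 130–440 m: 0.24 × 1.2×10⁻⁴ × 310 = 0.008928 m
B Layer 3: 0.81×10⁻⁴ × 0.52 × 1700 = 0.071604 m
B total: 0.103932 m
Ratio: 0.294018 / 0.103932 ≈ 2.829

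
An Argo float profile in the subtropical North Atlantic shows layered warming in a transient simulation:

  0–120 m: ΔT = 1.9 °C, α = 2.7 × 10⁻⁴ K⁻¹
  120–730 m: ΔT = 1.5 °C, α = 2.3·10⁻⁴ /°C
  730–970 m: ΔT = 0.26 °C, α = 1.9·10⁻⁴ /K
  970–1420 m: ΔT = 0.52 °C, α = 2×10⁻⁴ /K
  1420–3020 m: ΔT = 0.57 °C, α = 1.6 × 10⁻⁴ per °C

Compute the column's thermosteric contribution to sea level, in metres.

2.7×10⁻⁴ × 120 × 1.9 = 0.06156 m
2.3×10⁻⁴ × 610 × 1.5 = 0.21045 m
0.26 × 1.9×10⁻⁴ × 240 = 0.011856 m
970–1420 m: 0.52 × 2×10⁻⁴ × 450 = 0.04680 m
1.6×10⁻⁴ × 1600 × 0.57 = 0.14592 m
Δh = 0.06156 + 0.21045 + 0.011856 + 0.04680 + 0.14592 = 0.476586 m ≈ 0.477 m

Δh = 0.477 m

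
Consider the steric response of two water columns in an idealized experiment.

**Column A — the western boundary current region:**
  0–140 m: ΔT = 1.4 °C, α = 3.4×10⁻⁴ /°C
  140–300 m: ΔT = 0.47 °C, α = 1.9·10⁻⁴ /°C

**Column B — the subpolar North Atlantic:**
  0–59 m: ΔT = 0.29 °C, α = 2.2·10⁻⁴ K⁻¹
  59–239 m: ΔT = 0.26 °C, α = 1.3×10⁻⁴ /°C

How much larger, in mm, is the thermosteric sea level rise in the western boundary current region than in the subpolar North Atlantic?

A 1.4 × 3.4×10⁻⁴ × 140 = 0.06664 m
A Layer 2: 1.9×10⁻⁴ × 160 × 0.47 = 0.014288 m
A total: 0.080928 m
B Layer 1: 59 × 0.29 × 2.2×10⁻⁴ = 0.0037642 m
B 59–239 m: 180 × 0.26 × 1.3×10⁻⁴ = 0.006084 m
B total: 0.0098482 m
Difference: 0.080928 − 0.0098482 = 0.0710798 m

71 mm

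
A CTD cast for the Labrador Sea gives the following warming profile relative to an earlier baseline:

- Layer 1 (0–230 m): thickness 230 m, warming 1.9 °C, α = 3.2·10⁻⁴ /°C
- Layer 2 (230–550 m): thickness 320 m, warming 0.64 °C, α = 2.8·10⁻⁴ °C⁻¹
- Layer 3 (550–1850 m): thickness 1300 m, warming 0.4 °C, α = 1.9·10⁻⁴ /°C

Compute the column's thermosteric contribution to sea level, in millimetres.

300 mm of thermosteric rise

Layer 1: 1.9 × 3.2×10⁻⁴ × 230 = 0.13984 m
230–550 m: 2.8×10⁻⁴ × 320 × 0.64 = 0.057344 m
550–1850 m: 1.9×10⁻⁴ × 1300 × 0.4 = 0.09880 m
Δh = 0.13984 + 0.057344 + 0.09880 = 0.295984 m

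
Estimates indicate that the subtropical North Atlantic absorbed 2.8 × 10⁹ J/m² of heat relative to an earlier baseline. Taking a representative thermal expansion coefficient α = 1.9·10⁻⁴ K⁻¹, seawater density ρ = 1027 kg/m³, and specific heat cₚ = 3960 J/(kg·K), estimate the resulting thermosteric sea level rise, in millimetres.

130 mm of thermosteric rise

Δh = αQ/(ρcₚ) = 1.9×10⁻⁴ × 2.8×10⁹ / (1027 × 3960) ≈ 0.13081 m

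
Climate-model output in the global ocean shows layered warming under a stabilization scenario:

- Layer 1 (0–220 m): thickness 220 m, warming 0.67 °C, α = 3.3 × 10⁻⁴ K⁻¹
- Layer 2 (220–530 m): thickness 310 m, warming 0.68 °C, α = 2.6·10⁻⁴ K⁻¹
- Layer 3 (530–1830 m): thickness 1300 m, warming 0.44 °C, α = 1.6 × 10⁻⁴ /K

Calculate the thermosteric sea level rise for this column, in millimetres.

Layer 1: 3.3×10⁻⁴ × 0.67 × 220 = 0.048642 m
2.6×10⁻⁴ × 310 × 0.68 = 0.054808 m
530–1830 m: 0.44 × 1300 × 1.6×10⁻⁴ = 0.09152 m
Δh = 0.048642 + 0.054808 + 0.09152 = 0.19497 m ≈ 195 mm

195 mm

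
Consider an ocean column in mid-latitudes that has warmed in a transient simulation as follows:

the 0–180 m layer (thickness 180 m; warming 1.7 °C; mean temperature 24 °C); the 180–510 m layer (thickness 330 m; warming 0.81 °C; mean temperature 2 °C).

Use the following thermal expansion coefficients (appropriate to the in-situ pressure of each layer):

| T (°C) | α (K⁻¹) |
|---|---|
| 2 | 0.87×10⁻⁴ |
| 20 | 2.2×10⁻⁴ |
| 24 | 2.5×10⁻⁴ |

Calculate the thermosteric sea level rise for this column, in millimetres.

Layer 1 at 24 °C → α = 2.5×10⁻⁴ K⁻¹
Layer 2 at 2 °C → α = 0.87×10⁻⁴ K⁻¹
Layer 1: 2.5×10⁻⁴ × 180 × 1.7 = 0.07650 m
0.87×10⁻⁴ × 0.81 × 330 = 0.0232551 m
Δh = 0.07650 + 0.0232551 = 0.0997551 m

Δh = 99.8 mm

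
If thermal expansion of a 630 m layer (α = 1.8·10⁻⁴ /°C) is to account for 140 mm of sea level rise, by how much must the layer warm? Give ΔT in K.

1.2 K

ΔT = Δh/(αH) = 0.14 / (1.8×10⁻⁴ × 630) ≈ 1.235 K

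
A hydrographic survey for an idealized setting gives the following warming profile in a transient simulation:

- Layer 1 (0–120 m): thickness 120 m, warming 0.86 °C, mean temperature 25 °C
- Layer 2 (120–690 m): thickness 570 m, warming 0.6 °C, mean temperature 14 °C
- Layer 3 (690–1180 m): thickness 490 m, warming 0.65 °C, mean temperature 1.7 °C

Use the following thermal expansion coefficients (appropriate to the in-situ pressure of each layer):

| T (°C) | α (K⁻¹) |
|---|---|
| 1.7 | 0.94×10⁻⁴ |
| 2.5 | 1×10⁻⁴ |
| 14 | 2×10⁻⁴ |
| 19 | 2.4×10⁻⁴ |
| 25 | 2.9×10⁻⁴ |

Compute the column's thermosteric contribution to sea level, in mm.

128 mm

Layer 1 at 25 °C → α = 2.9×10⁻⁴ K⁻¹
Layer 2 at 14 °C → α = 2×10⁻⁴ K⁻¹
Layer 3 at 1.7 °C → α = 0.94×10⁻⁴ K⁻¹
Layer 1: 120 × 2.9×10⁻⁴ × 0.86 = 0.029928 m
0.6 × 570 × 2×10⁻⁴ = 0.06840 m
Layer 3: 0.65 × 490 × 0.94×10⁻⁴ = 0.029939 m
Δh = 0.029928 + 0.06840 + 0.029939 = 0.128267 m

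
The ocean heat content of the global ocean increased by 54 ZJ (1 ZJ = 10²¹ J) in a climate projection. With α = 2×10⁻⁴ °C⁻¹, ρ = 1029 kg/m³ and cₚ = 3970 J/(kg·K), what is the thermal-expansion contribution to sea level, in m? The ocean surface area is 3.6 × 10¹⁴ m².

Per unit area: Q = 54×10²¹ / (3.6×10¹⁴) = 1.5×10⁸ J/m²
Δh = αQ/(ρcₚ) = 2×10⁻⁴ × 1.5×10⁸ / (1029 × 3970) ≈ 0.0073437 m

0.0073 m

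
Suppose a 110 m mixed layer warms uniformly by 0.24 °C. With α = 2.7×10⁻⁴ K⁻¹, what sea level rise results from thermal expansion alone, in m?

about 0.00713 m

Δh = αΔT·H = 2.7×10⁻⁴ × 0.24 × 110 = 0.007128 m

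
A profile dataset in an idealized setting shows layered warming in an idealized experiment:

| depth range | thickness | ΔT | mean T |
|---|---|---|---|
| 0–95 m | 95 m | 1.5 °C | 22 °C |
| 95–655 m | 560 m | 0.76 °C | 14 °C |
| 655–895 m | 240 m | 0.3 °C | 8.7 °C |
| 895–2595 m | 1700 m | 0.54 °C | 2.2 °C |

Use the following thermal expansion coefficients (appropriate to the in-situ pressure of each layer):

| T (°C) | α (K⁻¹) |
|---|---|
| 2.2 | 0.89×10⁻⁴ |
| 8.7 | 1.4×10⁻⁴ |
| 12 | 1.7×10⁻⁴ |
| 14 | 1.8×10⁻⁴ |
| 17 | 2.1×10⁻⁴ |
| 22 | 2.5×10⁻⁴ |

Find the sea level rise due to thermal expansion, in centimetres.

20.4 cm of thermosteric rise

Layer 1 at 22 °C → α = 2.5×10⁻⁴ K⁻¹
Layer 2 at 14 °C → α = 1.8×10⁻⁴ K⁻¹
Layer 3 at 8.7 °C → α = 1.4×10⁻⁴ K⁻¹
Layer 4 at 2.2 °C → α = 0.89×10⁻⁴ K⁻¹
0–95 m: 2.5×10⁻⁴ × 95 × 1.5 = 0.035625 m
Layer 2: 560 × 1.8×10⁻⁴ × 0.76 = 0.076608 m
655–895 m: 0.3 × 1.4×10⁻⁴ × 240 = 0.01008 m
Layer 4: 0.54 × 0.89×10⁻⁴ × 1700 = 0.081702 m
Δh = 0.035625 + 0.076608 + 0.01008 + 0.081702 = 0.204015 m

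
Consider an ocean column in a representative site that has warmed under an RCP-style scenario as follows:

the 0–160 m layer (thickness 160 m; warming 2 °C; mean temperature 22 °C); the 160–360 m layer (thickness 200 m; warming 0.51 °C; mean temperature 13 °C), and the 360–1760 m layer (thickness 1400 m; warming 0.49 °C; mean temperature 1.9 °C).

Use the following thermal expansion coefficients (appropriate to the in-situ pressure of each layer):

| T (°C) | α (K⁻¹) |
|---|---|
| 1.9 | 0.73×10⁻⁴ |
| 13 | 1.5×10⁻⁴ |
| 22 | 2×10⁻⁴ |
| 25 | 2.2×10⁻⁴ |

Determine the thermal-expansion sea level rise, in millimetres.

Layer 1 at 22 °C → α = 2×10⁻⁴ K⁻¹
Layer 2 at 13 °C → α = 1.5×10⁻⁴ K⁻¹
Layer 3 at 1.9 °C → α = 0.73×10⁻⁴ K⁻¹
Layer 1: 2 × 160 × 2×10⁻⁴ = 0.06400 m
200 × 1.5×10⁻⁴ × 0.51 = 0.01530 m
360–1760 m: 1400 × 0.49 × 0.73×10⁻⁴ = 0.050078 m
Δh = 0.06400 + 0.01530 + 0.050078 = 0.129378 m ≈ 129 mm

129 mm of thermosteric rise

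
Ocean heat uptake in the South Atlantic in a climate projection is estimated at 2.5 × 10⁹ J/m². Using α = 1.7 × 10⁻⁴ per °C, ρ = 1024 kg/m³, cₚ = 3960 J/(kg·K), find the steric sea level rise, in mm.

Δh = αQ/(ρcₚ) = 1.7×10⁻⁴ × 2.5×10⁹ / (1024 × 3960) ≈ 0.10481 m

105 mm of thermosteric rise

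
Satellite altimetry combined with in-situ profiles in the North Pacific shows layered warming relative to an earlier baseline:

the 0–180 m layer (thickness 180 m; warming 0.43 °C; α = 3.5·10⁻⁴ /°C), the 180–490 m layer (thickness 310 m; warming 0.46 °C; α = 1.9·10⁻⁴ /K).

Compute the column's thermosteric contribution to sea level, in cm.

5.4 cm

180 × 0.43 × 3.5×10⁻⁴ = 0.02709 m
Layer 2: 1.9×10⁻⁴ × 310 × 0.46 = 0.027094 m
Δh = 0.02709 + 0.027094 = 0.054184 m ≈ 5.4 cm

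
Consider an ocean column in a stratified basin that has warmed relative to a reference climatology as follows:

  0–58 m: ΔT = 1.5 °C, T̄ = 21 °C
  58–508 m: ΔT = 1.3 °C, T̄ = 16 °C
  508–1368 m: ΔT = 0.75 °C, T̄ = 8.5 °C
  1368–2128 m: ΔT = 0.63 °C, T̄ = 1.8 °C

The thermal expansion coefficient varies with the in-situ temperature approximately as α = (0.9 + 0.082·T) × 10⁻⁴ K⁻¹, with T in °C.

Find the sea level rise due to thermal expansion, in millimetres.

Layer 1: α = (0.9 + 0.082×21)×10⁻⁴ = 2.622×10⁻⁴ K⁻¹
Layer 2: α = (0.9 + 0.082×16)×10⁻⁴ = 2.212×10⁻⁴ K⁻¹
Layer 3: α = (0.9 + 0.082×8.5)×10⁻⁴ = 1.597×10⁻⁴ K⁻¹
Layer 4: α = (0.9 + 0.082×1.8)×10⁻⁴ = 1.0476×10⁻⁴ K⁻¹
58 × 2.622×10⁻⁴ × 1.5 = 0.0228114 m
450 × 1.3 × 2.212×10⁻⁴ = 0.129402 m
1.597×10⁻⁴ × 0.75 × 860 = 0.1030065 m
Layer 4: 0.63 × 1.0476×10⁻⁴ × 760 = 0.050159088 m
Δh = 0.0228114 + 0.129402 + 0.1030065 + 0.050159088 = 0.305378988 m

about 310 mm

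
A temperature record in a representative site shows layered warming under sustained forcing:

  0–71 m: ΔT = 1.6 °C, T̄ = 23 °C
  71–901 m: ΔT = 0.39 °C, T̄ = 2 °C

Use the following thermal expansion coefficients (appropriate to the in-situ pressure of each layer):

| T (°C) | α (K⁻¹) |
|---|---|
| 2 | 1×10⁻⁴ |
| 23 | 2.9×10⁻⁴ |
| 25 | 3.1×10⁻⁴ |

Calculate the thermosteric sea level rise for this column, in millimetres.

Δh = 65 mm

Layer 1 at 23 °C → α = 2.9×10⁻⁴ K⁻¹
Layer 2 at 2 °C → α = 1×10⁻⁴ K⁻¹
0–71 m: 1.6 × 71 × 2.9×10⁻⁴ = 0.032944 m
0.39 × 830 × 1×10⁻⁴ = 0.03237 m
Δh = 0.032944 + 0.03237 = 0.065314 m ≈ 65 mm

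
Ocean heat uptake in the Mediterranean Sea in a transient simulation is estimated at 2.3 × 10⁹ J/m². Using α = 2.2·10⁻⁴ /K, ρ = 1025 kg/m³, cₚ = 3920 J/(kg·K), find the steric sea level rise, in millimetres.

Δh = αQ/(ρcₚ) = 2.2×10⁻⁴ × 2.3×10⁹ / (1025 × 3920) ≈ 0.12593 m

126 mm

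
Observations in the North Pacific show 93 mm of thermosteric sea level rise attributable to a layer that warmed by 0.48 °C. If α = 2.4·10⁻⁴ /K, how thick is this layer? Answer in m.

H = Δh/(αΔT) = 0.093 / (2.4×10⁻⁴ × 0.48) ≈ 807.3 m

about 807 m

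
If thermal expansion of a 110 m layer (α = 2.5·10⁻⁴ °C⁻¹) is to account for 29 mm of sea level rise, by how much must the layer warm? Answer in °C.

ΔT = Δh/(αH) = 0.029 / (2.5×10⁻⁴ × 110) ≈ 1.055 °C

1.1 °C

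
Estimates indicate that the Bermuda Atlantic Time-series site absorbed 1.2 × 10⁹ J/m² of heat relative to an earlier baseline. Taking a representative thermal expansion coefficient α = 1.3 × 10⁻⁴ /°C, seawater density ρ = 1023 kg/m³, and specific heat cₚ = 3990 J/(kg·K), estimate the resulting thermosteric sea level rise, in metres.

Δh = αQ/(ρcₚ) = 1.3×10⁻⁴ × 1.2×10⁹ / (1023 × 3990) ≈ 0.038219 m

Δh ≈ 0.038 m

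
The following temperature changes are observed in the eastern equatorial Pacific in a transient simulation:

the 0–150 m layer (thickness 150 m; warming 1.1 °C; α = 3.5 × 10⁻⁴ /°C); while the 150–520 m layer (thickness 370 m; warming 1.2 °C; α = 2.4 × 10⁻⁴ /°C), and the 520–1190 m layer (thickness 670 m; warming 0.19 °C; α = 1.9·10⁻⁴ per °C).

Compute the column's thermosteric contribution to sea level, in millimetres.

0–150 m: 150 × 3.5×10⁻⁴ × 1.1 = 0.05775 m
Layer 2: 1.2 × 370 × 2.4×10⁻⁴ = 0.10656 m
Layer 3: 670 × 1.9×10⁻⁴ × 0.19 = 0.024187 m
Δh = 0.05775 + 0.10656 + 0.024187 = 0.188497 m ≈ 188 mm

188 mm of thermosteric rise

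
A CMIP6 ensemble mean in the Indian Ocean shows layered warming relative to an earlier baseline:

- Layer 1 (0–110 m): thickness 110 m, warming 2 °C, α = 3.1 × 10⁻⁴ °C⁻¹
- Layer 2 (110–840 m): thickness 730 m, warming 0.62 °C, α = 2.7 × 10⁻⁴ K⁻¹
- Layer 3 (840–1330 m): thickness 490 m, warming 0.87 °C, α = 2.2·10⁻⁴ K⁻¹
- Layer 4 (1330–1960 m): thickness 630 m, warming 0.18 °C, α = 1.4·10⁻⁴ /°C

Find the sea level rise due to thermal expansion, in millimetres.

Δh ≈ 300 mm

0–110 m: 110 × 2 × 3.1×10⁻⁴ = 0.06820 m
110–840 m: 730 × 0.62 × 2.7×10⁻⁴ = 0.122202 m
Layer 3: 490 × 2.2×10⁻⁴ × 0.87 = 0.093786 m
Layer 4: 1.4×10⁻⁴ × 630 × 0.18 = 0.015876 m
Δh = 0.06820 + 0.122202 + 0.093786 + 0.015876 = 0.300064 m ≈ 300 mm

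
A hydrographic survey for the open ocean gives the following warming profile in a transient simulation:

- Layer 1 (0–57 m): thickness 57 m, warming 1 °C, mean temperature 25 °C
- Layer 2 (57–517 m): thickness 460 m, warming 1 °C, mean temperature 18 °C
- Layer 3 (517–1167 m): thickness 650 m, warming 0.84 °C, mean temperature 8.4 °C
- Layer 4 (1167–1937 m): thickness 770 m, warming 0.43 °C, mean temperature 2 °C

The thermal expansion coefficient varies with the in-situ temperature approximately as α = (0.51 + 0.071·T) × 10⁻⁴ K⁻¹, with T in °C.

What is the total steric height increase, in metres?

Layer 1: α = (0.51 + 0.071×25)×10⁻⁴ = 2.285×10⁻⁴ K⁻¹
Layer 2: α = (0.51 + 0.071×18)×10⁻⁴ = 1.788×10⁻⁴ K⁻¹
Layer 3: α = (0.51 + 0.071×8.4)×10⁻⁴ = 1.1064×10⁻⁴ K⁻¹
Layer 4: α = (0.51 + 0.071×2)×10⁻⁴ = 0.652×10⁻⁴ K⁻¹
Layer 1: 2.285×10⁻⁴ × 1 × 57 = 0.0130245 m
1.788×10⁻⁴ × 460 × 1 = 0.082248 m
517–1167 m: 0.84 × 650 × 1.1064×10⁻⁴ = 0.06040944 m
Layer 4: 770 × 0.43 × 0.652×10⁻⁴ = 0.02158772 m
Δh = 0.0130245 + 0.082248 + 0.06040944 + 0.02158772 = 0.17726966 m

0.177 m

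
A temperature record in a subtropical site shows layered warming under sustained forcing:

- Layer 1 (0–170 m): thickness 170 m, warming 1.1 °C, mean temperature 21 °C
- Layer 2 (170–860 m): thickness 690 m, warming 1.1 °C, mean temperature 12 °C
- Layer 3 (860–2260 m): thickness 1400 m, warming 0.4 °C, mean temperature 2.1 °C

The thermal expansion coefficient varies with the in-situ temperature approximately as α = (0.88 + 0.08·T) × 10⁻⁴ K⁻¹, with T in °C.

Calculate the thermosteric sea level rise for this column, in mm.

Δh ≈ 246 mm

Layer 1: α = (0.88 + 0.08×21)×10⁻⁴ = 2.56×10⁻⁴ K⁻¹
Layer 2: α = (0.88 + 0.08×12)×10⁻⁴ = 1.84×10⁻⁴ K⁻¹
Layer 3: α = (0.88 + 0.08×2.1)×10⁻⁴ = 1.048×10⁻⁴ K⁻¹
0–170 m: 1.1 × 170 × 2.56×10⁻⁴ = 0.047872 m
170–860 m: 1.84×10⁻⁴ × 1.1 × 690 = 0.139656 m
Layer 3: 1.048×10⁻⁴ × 1400 × 0.4 = 0.058688 m
Δh = 0.047872 + 0.139656 + 0.058688 = 0.246216 m ≈ 246 mm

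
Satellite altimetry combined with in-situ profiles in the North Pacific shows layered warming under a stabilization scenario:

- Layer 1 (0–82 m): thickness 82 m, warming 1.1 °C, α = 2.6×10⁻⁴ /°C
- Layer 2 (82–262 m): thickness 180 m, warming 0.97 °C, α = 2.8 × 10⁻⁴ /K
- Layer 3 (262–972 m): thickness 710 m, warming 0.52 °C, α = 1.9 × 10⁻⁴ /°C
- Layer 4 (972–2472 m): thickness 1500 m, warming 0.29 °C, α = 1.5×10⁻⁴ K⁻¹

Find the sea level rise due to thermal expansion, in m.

about 0.208 m

Layer 1: 82 × 2.6×10⁻⁴ × 1.1 = 0.023452 m
2.8×10⁻⁴ × 0.97 × 180 = 0.048888 m
Layer 3: 710 × 0.52 × 1.9×10⁻⁴ = 0.070148 m
972–2472 m: 0.29 × 1500 × 1.5×10⁻⁴ = 0.06525 m
Δh = 0.023452 + 0.048888 + 0.070148 + 0.06525 = 0.207738 m ≈ 0.208 m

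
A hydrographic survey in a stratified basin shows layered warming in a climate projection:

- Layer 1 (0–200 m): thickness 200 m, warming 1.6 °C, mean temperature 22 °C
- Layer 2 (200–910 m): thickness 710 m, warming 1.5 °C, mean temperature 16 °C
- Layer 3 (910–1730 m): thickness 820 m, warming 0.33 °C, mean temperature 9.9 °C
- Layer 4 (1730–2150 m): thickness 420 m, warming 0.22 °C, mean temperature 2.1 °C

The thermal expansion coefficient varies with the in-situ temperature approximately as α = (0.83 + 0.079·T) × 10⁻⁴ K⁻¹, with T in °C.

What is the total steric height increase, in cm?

Δh = 35.8 cm

Layer 1: α = (0.83 + 0.079×22)×10⁻⁴ = 2.568×10⁻⁴ K⁻¹
Layer 2: α = (0.83 + 0.079×16)×10⁻⁴ = 2.094×10⁻⁴ K⁻¹
Layer 3: α = (0.83 + 0.079×9.9)×10⁻⁴ = 1.6121×10⁻⁴ K⁻¹
Layer 4: α = (0.83 + 0.079×2.1)×10⁻⁴ = 0.9959×10⁻⁴ K⁻¹
0–200 m: 200 × 1.6 × 2.568×10⁻⁴ = 0.082176 m
1.5 × 710 × 2.094×10⁻⁴ = 0.223011 m
910–1730 m: 820 × 1.6121×10⁻⁴ × 0.33 = 0.043623426 m
1730–2150 m: 0.22 × 0.9959×10⁻⁴ × 420 = 0.009202116 m
Δh = 0.082176 + 0.223011 + 0.043623426 + 0.009202116 = 0.358012542 m ≈ 35.8 cm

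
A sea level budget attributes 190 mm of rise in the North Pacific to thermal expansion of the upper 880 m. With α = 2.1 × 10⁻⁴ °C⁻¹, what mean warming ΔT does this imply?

ΔT = Δh/(αH) = 0.19 / (2.1×10⁻⁴ × 880) ≈ 1.028 °C

1.0 °C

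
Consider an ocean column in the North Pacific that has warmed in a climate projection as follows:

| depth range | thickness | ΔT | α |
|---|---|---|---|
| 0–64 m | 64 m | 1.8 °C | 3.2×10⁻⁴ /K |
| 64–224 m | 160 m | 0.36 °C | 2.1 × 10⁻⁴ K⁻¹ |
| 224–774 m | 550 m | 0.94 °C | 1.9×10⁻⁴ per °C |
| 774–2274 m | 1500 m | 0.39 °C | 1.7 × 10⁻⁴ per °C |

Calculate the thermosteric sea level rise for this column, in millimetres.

250 mm

0–64 m: 3.2×10⁻⁴ × 64 × 1.8 = 0.036864 m
64–224 m: 2.1×10⁻⁴ × 0.36 × 160 = 0.012096 m
224–774 m: 1.9×10⁻⁴ × 0.94 × 550 = 0.09823 m
Layer 4: 0.39 × 1500 × 1.7×10⁻⁴ = 0.09945 m
Δh = 0.036864 + 0.012096 + 0.09823 + 0.09945 = 0.24664 m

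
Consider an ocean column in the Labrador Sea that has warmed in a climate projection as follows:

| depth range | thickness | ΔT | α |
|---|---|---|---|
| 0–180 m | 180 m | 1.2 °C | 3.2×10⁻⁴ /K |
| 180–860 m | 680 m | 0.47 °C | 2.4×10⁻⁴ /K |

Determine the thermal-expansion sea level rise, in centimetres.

Layer 1: 180 × 3.2×10⁻⁴ × 1.2 = 0.06912 m
2.4×10⁻⁴ × 680 × 0.47 = 0.076704 m
Δh = 0.06912 + 0.076704 = 0.145824 m

15 cm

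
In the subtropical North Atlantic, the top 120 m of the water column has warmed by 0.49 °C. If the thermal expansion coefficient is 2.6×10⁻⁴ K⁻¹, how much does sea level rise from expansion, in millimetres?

15.3 mm

Δh = αΔT·H = 2.6×10⁻⁴ × 0.49 × 120 = 0.015288 m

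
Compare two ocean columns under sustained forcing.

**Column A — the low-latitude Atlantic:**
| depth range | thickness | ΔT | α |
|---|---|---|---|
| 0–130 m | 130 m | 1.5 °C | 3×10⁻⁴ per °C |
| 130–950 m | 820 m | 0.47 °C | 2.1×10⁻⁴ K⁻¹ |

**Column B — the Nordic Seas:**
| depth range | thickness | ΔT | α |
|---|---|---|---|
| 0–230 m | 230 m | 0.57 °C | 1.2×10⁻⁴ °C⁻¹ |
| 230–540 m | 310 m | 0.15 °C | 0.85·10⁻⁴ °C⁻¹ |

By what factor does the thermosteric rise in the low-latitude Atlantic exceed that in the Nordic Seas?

a factor of 7.08

A 0–130 m: 130 × 1.5 × 3×10⁻⁴ = 0.05850 m
A Layer 2: 0.47 × 820 × 2.1×10⁻⁴ = 0.080934 m
A total: 0.139434 m
B Layer 1: 1.2×10⁻⁴ × 0.57 × 230 = 0.015732 m
B 0.15 × 310 × 0.85×10⁻⁴ = 0.0039525 m
B total: 0.0196845 m
Ratio: 0.139434 / 0.0196845 ≈ 7.083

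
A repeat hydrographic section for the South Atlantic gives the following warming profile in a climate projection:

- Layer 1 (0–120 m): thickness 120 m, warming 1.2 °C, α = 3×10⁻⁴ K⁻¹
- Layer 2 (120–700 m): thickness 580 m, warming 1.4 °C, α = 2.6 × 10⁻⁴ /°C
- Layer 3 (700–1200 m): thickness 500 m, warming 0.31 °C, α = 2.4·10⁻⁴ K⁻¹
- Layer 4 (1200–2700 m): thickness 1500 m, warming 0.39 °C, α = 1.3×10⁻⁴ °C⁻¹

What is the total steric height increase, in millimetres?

1.2 × 3×10⁻⁴ × 120 = 0.04320 m
120–700 m: 1.4 × 580 × 2.6×10⁻⁴ = 0.21112 m
0.31 × 500 × 2.4×10⁻⁴ = 0.03720 m
Layer 4: 0.39 × 1.3×10⁻⁴ × 1500 = 0.07605 m
Δh = 0.04320 + 0.21112 + 0.03720 + 0.07605 = 0.36757 m

368 mm of thermosteric rise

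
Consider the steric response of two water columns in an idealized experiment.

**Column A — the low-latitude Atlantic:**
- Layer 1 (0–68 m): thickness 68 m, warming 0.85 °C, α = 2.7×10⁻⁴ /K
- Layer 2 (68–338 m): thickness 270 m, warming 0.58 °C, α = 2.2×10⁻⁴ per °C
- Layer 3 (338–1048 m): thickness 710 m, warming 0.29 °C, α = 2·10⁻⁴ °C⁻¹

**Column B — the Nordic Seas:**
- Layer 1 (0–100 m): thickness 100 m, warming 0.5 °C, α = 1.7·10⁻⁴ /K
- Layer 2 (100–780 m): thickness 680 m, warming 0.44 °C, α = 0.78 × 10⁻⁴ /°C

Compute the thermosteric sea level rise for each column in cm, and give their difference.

Δh_A ≈ 9.1 cm, Δh_B ≈ 3.2 cm; difference ≈ 5.9 cm

A 0.85 × 2.7×10⁻⁴ × 68 = 0.015606 m
A 68–338 m: 2.2×10⁻⁴ × 270 × 0.58 = 0.034452 m
A Layer 3: 2×10⁻⁴ × 710 × 0.29 = 0.04118 m
A total: 0.091238 m
B 0–100 m: 100 × 1.7×10⁻⁴ × 0.5 = 0.00850 m
B Layer 2: 0.44 × 680 × 0.78×10⁻⁴ = 0.0233376 m
B total: 0.0318376 m
Difference: 0.091238 − 0.0318376 = 0.0594004 m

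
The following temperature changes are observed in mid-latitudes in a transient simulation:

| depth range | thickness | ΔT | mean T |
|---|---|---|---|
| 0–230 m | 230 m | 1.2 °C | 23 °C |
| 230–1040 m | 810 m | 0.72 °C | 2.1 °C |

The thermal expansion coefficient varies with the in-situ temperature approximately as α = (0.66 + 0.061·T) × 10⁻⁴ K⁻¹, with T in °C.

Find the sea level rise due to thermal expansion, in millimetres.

Δh ≈ 103 mm

Layer 1: α = (0.66 + 0.061×23)×10⁻⁴ = 2.063×10⁻⁴ K⁻¹
Layer 2: α = (0.66 + 0.061×2.1)×10⁻⁴ = 0.7881×10⁻⁴ K⁻¹
0–230 m: 1.2 × 2.063×10⁻⁴ × 230 = 0.0569388 m
Layer 2: 810 × 0.7881×10⁻⁴ × 0.72 = 0.045961992 m
Δh = 0.0569388 + 0.045961992 = 0.102900792 m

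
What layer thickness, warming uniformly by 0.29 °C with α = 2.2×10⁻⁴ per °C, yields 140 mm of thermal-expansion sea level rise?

about 2190 m

H = Δh/(αΔT) = 0.14 / (2.2×10⁻⁴ × 0.29) ≈ 2194 m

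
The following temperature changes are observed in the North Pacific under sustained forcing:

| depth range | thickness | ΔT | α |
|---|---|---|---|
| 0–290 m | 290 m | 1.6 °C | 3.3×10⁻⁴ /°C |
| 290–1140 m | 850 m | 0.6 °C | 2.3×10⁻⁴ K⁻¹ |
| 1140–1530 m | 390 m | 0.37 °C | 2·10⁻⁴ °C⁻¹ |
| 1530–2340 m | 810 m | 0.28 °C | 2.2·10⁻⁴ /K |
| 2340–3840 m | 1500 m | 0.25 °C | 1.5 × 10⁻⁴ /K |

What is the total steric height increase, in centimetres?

290 × 3.3×10⁻⁴ × 1.6 = 0.15312 m
850 × 0.6 × 2.3×10⁻⁴ = 0.11730 m
Layer 3: 0.37 × 390 × 2×10⁻⁴ = 0.02886 m
0.28 × 2.2×10⁻⁴ × 810 = 0.049896 m
1.5×10⁻⁴ × 1500 × 0.25 = 0.05625 m
Δh = 0.15312 + 0.11730 + 0.02886 + 0.049896 + 0.05625 = 0.405426 m

Δh = 40.5 cm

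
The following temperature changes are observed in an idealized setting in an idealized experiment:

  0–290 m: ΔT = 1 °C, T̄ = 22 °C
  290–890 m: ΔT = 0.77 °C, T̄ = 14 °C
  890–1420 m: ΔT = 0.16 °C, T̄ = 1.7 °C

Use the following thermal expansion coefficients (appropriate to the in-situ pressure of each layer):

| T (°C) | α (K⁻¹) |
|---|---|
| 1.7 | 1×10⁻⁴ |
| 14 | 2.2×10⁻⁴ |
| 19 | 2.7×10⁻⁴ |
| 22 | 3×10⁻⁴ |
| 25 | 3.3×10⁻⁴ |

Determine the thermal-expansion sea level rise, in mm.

Layer 1 at 22 °C → α = 3×10⁻⁴ K⁻¹
Layer 2 at 14 °C → α = 2.2×10⁻⁴ K⁻¹
Layer 3 at 1.7 °C → α = 1×10⁻⁴ K⁻¹
1 × 290 × 3×10⁻⁴ = 0.08700 m
2.2×10⁻⁴ × 0.77 × 600 = 0.10164 m
530 × 1×10⁻⁴ × 0.16 = 0.00848 m
Δh = 0.08700 + 0.10164 + 0.00848 = 0.19712 m

Δh ≈ 197 mm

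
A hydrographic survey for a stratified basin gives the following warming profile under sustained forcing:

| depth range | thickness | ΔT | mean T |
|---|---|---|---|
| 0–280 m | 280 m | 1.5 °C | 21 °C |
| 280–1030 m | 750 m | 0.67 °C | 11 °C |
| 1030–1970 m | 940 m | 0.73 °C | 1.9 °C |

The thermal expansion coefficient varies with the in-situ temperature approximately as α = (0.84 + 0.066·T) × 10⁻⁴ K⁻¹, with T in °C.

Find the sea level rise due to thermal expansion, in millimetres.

Layer 1: α = (0.84 + 0.066×21)×10⁻⁴ = 2.226×10⁻⁴ K⁻¹
Layer 2: α = (0.84 + 0.066×11)×10⁻⁴ = 1.566×10⁻⁴ K⁻¹
Layer 3: α = (0.84 + 0.066×1.9)×10⁻⁴ = 0.9654×10⁻⁴ K⁻¹
280 × 2.226×10⁻⁴ × 1.5 = 0.093492 m
750 × 0.67 × 1.566×10⁻⁴ = 0.0786915 m
940 × 0.73 × 0.9654×10⁻⁴ = 0.066245748 m
Δh = 0.093492 + 0.0786915 + 0.066245748 = 0.238429248 m

about 238 mm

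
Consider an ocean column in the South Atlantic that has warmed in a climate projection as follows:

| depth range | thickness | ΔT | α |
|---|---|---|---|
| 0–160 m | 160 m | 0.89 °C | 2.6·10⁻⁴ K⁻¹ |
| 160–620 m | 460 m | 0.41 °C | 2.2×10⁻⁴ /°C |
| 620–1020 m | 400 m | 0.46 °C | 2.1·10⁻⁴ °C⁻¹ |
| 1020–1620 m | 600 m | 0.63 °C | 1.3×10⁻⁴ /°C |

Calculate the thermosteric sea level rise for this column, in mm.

0–160 m: 2.6×10⁻⁴ × 0.89 × 160 = 0.037024 m
Layer 2: 2.2×10⁻⁴ × 460 × 0.41 = 0.041492 m
620–1020 m: 2.1×10⁻⁴ × 0.46 × 400 = 0.03864 m
1020–1620 m: 1.3×10⁻⁴ × 600 × 0.63 = 0.04914 m
Δh = 0.037024 + 0.041492 + 0.03864 + 0.04914 = 0.166296 m

Δh ≈ 166 mm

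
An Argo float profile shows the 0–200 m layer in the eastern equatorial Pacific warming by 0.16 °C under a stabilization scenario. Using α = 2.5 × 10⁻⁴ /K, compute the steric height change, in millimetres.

about 8.00 mm

Δh = αΔT·H = 2.5×10⁻⁴ × 0.16 × 200 = 0.00800 m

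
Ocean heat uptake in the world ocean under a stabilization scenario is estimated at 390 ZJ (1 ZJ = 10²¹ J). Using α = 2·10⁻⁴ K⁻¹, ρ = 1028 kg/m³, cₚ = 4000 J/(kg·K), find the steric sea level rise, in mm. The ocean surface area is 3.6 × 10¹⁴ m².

Per unit area: Q = 390×10²¹ / (3.6×10¹⁴) ≈ 1.083×10⁹ J/m²
Δh = αQ/(ρcₚ) = 2×10⁻⁴ × 1.083×10⁹ / (1028 × 4000) ≈ 0.052675 m

52.7 mm of thermosteric rise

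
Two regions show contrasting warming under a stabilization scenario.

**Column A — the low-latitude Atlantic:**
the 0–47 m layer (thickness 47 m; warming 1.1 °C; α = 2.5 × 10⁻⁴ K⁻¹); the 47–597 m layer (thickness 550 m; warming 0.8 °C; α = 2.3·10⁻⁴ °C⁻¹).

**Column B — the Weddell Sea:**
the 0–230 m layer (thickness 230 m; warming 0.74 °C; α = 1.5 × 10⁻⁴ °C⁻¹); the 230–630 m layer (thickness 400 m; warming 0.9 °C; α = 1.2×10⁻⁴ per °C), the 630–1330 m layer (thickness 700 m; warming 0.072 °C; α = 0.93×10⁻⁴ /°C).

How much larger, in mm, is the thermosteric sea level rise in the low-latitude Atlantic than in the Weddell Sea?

40.7 mm larger

A 1.1 × 2.5×10⁻⁴ × 47 = 0.012925 m
A 550 × 2.3×10⁻⁴ × 0.8 = 0.10120 m
A total: 0.114125 m
B 0–230 m: 230 × 1.5×10⁻⁴ × 0.74 = 0.02553 m
B Layer 2: 1.2×10⁻⁴ × 400 × 0.9 = 0.04320 m
B 0.072 × 700 × 0.93×10⁻⁴ = 0.0046872 m
B total: 0.0734172 m
Difference: 0.114125 − 0.0734172 = 0.0407078 m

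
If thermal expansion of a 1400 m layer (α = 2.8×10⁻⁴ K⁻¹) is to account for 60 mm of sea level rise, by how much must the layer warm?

0.15 °C

ΔT = Δh/(αH) = 0.06 / (2.8×10⁻⁴ × 1400) ≈ 0.1531 °C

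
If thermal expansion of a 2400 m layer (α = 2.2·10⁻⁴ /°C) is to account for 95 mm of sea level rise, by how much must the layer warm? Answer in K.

about 0.180 K

ΔT = Δh/(αH) = 0.095 / (2.2×10⁻⁴ × 2400) ≈ 0.1799 K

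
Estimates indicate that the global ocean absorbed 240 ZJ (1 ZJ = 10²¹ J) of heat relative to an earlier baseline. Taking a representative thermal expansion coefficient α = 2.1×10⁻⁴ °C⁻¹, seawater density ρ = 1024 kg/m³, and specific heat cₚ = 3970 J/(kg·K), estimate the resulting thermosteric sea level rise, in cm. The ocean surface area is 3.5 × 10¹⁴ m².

Per unit area: Q = 240×10²¹ / (3.5×10¹⁴) ≈ 6.857×10⁸ J/m²
Δh = αQ/(ρcₚ) = 2.1×10⁻⁴ × 6.857×10⁸ / (1024 × 3970) ≈ 0.035421 m

about 3.54 cm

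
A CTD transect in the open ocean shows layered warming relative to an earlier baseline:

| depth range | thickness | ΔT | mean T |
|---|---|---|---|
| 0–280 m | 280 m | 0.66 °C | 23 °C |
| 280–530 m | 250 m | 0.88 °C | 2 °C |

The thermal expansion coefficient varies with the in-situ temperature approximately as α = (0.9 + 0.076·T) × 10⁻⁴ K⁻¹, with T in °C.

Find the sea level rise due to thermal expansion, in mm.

72.1 mm of thermosteric rise

Layer 1: α = (0.9 + 0.076×23)×10⁻⁴ = 2.648×10⁻⁴ K⁻¹
Layer 2: α = (0.9 + 0.076×2)×10⁻⁴ = 1.052×10⁻⁴ K⁻¹
2.648×10⁻⁴ × 280 × 0.66 = 0.04893504 m
Layer 2: 250 × 1.052×10⁻⁴ × 0.88 = 0.023144 m
Δh = 0.04893504 + 0.023144 = 0.07207904 m ≈ 72.1 mm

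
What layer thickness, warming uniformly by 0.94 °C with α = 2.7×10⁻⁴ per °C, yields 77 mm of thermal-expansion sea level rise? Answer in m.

H = Δh/(αΔT) = 0.077 / (2.7×10⁻⁴ × 0.94) ≈ 303.4 m

303 m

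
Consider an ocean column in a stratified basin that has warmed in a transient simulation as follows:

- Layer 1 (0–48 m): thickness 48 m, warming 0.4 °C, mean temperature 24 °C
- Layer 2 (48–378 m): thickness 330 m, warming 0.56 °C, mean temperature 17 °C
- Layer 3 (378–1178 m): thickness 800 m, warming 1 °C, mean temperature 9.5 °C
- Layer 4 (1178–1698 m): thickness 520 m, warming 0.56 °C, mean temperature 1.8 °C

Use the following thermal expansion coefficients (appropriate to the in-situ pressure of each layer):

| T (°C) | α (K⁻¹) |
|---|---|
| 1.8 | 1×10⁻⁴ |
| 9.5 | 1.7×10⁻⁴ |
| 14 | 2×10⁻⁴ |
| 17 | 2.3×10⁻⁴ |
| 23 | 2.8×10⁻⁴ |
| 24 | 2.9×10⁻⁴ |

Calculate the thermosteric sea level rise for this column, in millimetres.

210 mm

Layer 1 at 24 °C → α = 2.9×10⁻⁴ K⁻¹
Layer 2 at 17 °C → α = 2.3×10⁻⁴ K⁻¹
Layer 3 at 9.5 °C → α = 1.7×10⁻⁴ K⁻¹
Layer 4 at 1.8 °C → α = 1×10⁻⁴ K⁻¹
Layer 1: 0.4 × 48 × 2.9×10⁻⁴ = 0.005568 m
Layer 2: 2.3×10⁻⁴ × 330 × 0.56 = 0.042504 m
1.7×10⁻⁴ × 1 × 800 = 0.13600 m
1178–1698 m: 520 × 0.56 × 1×10⁻⁴ = 0.02912 m
Δh = 0.005568 + 0.042504 + 0.13600 + 0.02912 = 0.213192 m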